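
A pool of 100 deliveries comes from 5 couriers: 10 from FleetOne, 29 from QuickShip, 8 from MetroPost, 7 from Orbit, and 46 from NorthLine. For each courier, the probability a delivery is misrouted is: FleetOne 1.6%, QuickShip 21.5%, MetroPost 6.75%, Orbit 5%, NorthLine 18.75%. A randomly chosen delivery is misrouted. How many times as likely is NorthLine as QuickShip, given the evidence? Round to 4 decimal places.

Compute prior × likelihood for every hypothesis:
  FleetOne: 0.1 × 0.016 = 0.0016
  QuickShip: 0.29 × 0.215 = 0.06235
  MetroPost: 0.08 × 0.0675 = 0.0054
  Orbit: 0.07 × 0.05 = 0.0035
  NorthLine: 0.46 × 0.1875 = 0.08625
Normalizing constant = 0.1591.
The ratio is 0.08625 / 0.06235 (the normalizer cancels) = 1.3833.

1.3833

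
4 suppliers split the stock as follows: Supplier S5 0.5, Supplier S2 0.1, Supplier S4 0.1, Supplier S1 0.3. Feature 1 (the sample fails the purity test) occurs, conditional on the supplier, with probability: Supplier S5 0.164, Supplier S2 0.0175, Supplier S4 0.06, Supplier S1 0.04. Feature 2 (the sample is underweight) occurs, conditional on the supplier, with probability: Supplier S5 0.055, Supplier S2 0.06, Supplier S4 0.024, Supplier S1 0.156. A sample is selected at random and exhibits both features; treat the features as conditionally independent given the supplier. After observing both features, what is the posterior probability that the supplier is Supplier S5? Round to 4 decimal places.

Compute prior × likelihood for every hypothesis:
  Supplier S5: 0.5 × 0.164 × 0.055 = 0.00451
  Supplier S2: 0.1 × 0.0175 × 0.06 = 0.000105
  Supplier S4: 0.1 × 0.06 × 0.024 = 0.000144
  Supplier S1: 0.3 × 0.04 × 0.156 = 0.001872
Normalizing constant = 0.006631.
P(Supplier S5 | evidence) = 0.00451 / 0.006631 ≈ 0.6801.

0.6801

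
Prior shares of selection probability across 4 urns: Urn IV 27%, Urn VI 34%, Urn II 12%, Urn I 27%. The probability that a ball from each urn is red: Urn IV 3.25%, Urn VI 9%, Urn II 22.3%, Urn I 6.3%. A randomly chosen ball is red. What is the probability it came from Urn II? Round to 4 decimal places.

Unnormalized posteriors (prior × likelihood):
  Urn IV: 0.27 × 0.0325 = 0.008775
  Urn VI: 0.34 × 0.09 = 0.0306
  Urn II: 0.12 × 0.223 = 0.02676
  Urn I: 0.27 × 0.063 = 0.01701
Normalizing constant = 0.083145.
P(Urn II | evidence) = 0.02676 / 0.083145 ≈ 0.3218.

0.3218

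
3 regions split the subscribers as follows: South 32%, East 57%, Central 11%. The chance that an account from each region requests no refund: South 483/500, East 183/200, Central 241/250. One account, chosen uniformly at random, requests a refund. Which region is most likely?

East

Taking complements, P(refund | each) = South 0.034, East 0.085, Central 0.036.
Unnormalized posteriors (prior × likelihood):
  South: 0.32 × 0.034 = 0.01088
  East: 0.57 × 0.085 = 0.04845
  Central: 0.11 × 0.036 = 0.00396
Total = 0.06329.
Largest term belongs to East, so East is most probable.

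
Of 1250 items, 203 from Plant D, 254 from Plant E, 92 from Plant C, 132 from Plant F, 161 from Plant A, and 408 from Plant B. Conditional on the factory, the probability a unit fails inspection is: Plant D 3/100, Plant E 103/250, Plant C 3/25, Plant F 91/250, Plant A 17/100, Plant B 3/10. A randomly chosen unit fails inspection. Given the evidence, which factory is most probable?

Unnormalized posteriors (prior × likelihood):
  Plant D: 0.1624 × 0.03 = 0.004872
  Plant E: 0.2032 × 0.412 = 0.0837184
  Plant C: 0.0736 × 0.12 = 0.008832
  Plant F: 0.1056 × 0.364 = 0.0384384
  Plant A: 0.1288 × 0.17 = 0.021896
  Plant B: 0.3264 × 0.3 = 0.09792
Normalizing constant = 0.2556768.
Largest term belongs to Plant B, so Plant B is most probable.

Plant B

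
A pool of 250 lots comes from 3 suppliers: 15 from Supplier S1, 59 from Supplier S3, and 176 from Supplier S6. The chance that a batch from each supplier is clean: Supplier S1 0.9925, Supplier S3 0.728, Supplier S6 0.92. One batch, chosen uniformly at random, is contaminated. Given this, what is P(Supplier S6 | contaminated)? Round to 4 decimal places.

Taking complements, P(contaminated | each) = Supplier S1 0.0075, Supplier S3 0.272, Supplier S6 0.08.
Unnormalized posteriors (prior × likelihood):
  Supplier S1: 0.06 × 0.0075 = 0.00045
  Supplier S3: 0.236 × 0.272 = 0.064192
  Supplier S6: 0.704 × 0.08 = 0.05632
Sum = 0.120962.
P(Supplier S6 | evidence) = 0.05632 / 0.120962 ≈ 0.4656.

0.4656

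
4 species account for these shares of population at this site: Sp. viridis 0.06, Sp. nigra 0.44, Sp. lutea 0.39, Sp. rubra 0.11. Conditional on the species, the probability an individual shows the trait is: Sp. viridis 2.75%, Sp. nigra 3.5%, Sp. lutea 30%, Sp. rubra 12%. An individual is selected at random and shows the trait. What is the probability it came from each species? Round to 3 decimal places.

By Bayes' rule, posterior ∝ prior × likelihood:
  Sp. viridis: 0.06 × 0.0275 = 0.00165
  Sp. nigra: 0.44 × 0.035 = 0.0154
  Sp. lutea: 0.39 × 0.3 = 0.117
  Sp. rubra: 0.11 × 0.12 = 0.0132
Total = 0.14725.
P(Sp. viridis | trait) = 0.00165/0.14725 ≈ 0.011
P(Sp. nigra | trait) = 0.0154/0.14725 ≈ 0.105
P(Sp. lutea | trait) = 0.117/0.14725 ≈ 0.795
P(Sp. rubra | trait) = 0.0132/0.14725 ≈ 0.090

Sp. viridis 0.011, Sp. nigra 0.105, Sp. lutea 0.795, Sp. rubra 0.090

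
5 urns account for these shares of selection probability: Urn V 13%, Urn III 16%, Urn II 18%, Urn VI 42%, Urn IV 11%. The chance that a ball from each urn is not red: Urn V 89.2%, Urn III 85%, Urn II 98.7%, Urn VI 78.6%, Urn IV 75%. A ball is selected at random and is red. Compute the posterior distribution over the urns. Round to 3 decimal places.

Taking complements, P(red | each) = Urn V 0.108, Urn III 0.15, Urn II 0.013, Urn VI 0.214, Urn IV 0.25.
Compute prior × likelihood for every hypothesis:
  Urn V: 0.13 × 0.108 = 0.01404
  Urn III: 0.16 × 0.15 = 0.024
  Urn II: 0.18 × 0.013 = 0.00234
  Urn VI: 0.42 × 0.214 = 0.08988
  Urn IV: 0.11 × 0.25 = 0.0275
Normalizing constant = 0.15776.
P(Urn V | red) = 0.01404/0.15776 ≈ 0.089
P(Urn III | red) = 0.024/0.15776 ≈ 0.152
P(Urn II | red) = 0.00234/0.15776 ≈ 0.015
P(Urn VI | red) = 0.08988/0.15776 ≈ 0.570
P(Urn IV | red) = 0.0275/0.15776 ≈ 0.174

Urn V 0.089, Urn III 0.152, Urn II 0.015, Urn VI 0.570, Urn IV 0.174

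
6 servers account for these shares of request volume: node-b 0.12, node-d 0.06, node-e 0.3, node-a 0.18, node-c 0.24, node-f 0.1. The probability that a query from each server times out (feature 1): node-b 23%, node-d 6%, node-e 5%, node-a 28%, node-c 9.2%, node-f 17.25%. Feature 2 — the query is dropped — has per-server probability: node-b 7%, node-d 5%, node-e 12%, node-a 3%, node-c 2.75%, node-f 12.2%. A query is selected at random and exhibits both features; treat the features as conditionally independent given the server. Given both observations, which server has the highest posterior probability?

Compute prior × likelihood for every hypothesis:
  node-b: 0.12 × 0.23 × 0.07 = 0.001932
  node-d: 0.06 × 0.06 × 0.05 = 0.00018
  node-e: 0.3 × 0.05 × 0.12 = 0.0018
  node-a: 0.18 × 0.28 × 0.03 = 0.001512
  node-c: 0.24 × 0.092 × 0.0275 = 0.0006072
  node-f: 0.1 × 0.1725 × 0.122 = 0.0021045
Normalizing constant = 0.0081357.
Largest term belongs to node-f, so node-f is most probable.

node-f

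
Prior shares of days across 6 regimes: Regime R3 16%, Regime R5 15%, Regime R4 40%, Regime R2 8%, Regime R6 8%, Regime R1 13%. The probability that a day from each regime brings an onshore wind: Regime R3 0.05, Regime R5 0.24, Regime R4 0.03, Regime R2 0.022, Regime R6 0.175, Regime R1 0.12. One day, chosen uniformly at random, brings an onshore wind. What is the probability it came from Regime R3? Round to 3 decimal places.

Prior × likelihood for each hypothesis:
  Regime R3: 0.16 × 0.05 = 0.008
  Regime R5: 0.15 × 0.24 = 0.036
  Regime R4: 0.4 × 0.03 = 0.012
  Regime R2: 0.08 × 0.022 = 0.00176
  Regime R6: 0.08 × 0.175 = 0.014
  Regime R1: 0.13 × 0.12 = 0.0156
Normalizing constant = 0.08736.
P(Regime R3 | evidence) = 0.008 / 0.08736 ≈ 0.092.

0.092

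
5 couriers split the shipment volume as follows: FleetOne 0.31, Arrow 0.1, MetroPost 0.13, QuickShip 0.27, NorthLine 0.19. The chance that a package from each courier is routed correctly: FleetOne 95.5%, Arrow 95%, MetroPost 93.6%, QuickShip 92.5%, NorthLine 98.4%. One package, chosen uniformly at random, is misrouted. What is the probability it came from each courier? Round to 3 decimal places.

Taking complements, P(misrouted | each) = FleetOne 0.045, Arrow 0.05, MetroPost 0.064, QuickShip 0.075, NorthLine 0.016.
Prior × likelihood for each hypothesis:
  FleetOne: 0.31 × 0.045 = 0.01395
  Arrow: 0.1 × 0.05 = 0.005
  MetroPost: 0.13 × 0.064 = 0.00832
  QuickShip: 0.27 × 0.075 = 0.02025
  NorthLine: 0.19 × 0.016 = 0.00304
Normalizing constant = 0.05056.
P(FleetOne | misrouted) = 0.01395/0.05056 ≈ 0.276
P(Arrow | misrouted) = 0.005/0.05056 ≈ 0.099
P(MetroPost | misrouted) = 0.00832/0.05056 ≈ 0.165
P(QuickShip | misrouted) = 0.02025/0.05056 ≈ 0.401
P(NorthLine | misrouted) = 0.00304/0.05056 ≈ 0.060
(Check: 0.276+0.099+0.165+0.401+0.060 = 1.001.)

FleetOne 0.276, Arrow 0.099, MetroPost 0.165, QuickShip 0.401, NorthLine 0.060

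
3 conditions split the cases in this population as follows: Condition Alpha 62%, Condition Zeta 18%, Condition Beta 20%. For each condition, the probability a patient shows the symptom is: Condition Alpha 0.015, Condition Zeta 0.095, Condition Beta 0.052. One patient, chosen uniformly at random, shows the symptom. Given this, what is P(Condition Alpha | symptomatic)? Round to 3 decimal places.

By Bayes' rule, posterior ∝ prior × likelihood:
  Condition Alpha: 0.62 × 0.015 = 0.0093
  Condition Zeta: 0.18 × 0.095 = 0.0171
  Condition Beta: 0.2 × 0.052 = 0.0104
Normalizing constant = 0.0368.
P(Condition Alpha | evidence) = 0.0093 / 0.0368 ≈ 0.253.

0.253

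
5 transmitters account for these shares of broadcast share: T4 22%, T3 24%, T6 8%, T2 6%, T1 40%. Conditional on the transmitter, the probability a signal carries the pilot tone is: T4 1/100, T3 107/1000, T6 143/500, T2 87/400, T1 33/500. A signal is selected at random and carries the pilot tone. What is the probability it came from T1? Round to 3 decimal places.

0.293

Compute prior × likelihood for every hypothesis:
  T4: 0.22 × 0.01 = 0.0022
  T3: 0.24 × 0.107 = 0.02568
  T6: 0.08 × 0.286 = 0.02288
  T2: 0.06 × 0.2175 = 0.01305
  T1: 0.4 × 0.066 = 0.0264
Total = 0.09021.
P(T1 | evidence) = 0.0264 / 0.09021 ≈ 0.293.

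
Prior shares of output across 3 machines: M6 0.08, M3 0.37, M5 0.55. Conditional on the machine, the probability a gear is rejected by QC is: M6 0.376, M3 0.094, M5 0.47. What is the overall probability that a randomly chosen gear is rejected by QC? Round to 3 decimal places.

0.323

Unnormalized posteriors (prior × likelihood):
  M6: 0.08 × 0.376 = 0.03008
  M3: 0.37 × 0.094 = 0.03478
  M5: 0.55 × 0.47 = 0.2585
P(rejected) = 0.03008 + 0.03478 + 0.2585 = 0.32336 → 0.323.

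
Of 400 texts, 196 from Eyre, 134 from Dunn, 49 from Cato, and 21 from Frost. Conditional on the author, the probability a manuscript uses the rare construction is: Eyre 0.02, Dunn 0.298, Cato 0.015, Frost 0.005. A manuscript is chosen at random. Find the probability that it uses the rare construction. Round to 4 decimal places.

By Bayes' rule, posterior ∝ prior × likelihood:
  Eyre: 0.49 × 0.02 = 0.0098
  Dunn: 0.335 × 0.298 = 0.09983
  Cato: 0.1225 × 0.015 = 0.0018375
  Frost: 0.0525 × 0.005 = 0.0002625
P(rare-form) = 0.0098 + 0.09983 + 0.0018375 + 0.0002625 = 0.11173 → 0.1117.

0.1117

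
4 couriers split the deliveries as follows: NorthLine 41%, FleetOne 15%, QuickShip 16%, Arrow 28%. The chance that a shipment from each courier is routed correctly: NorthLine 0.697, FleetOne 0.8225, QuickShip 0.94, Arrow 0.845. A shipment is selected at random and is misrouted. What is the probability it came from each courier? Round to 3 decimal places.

Taking complements, P(misrouted | each) = NorthLine 0.303, FleetOne 0.1775, QuickShip 0.06, Arrow 0.155.
Compute prior × likelihood for every hypothesis:
  NorthLine: 0.41 × 0.303 = 0.12423
  FleetOne: 0.15 × 0.1775 = 0.026625
  QuickShip: 0.16 × 0.06 = 0.0096
  Arrow: 0.28 × 0.155 = 0.0434
Normalizing constant = 0.203855.
P(NorthLine | misrouted) = 0.12423/0.203855 ≈ 0.609
P(FleetOne | misrouted) = 0.026625/0.203855 ≈ 0.131
P(QuickShip | misrouted) = 0.0096/0.203855 ≈ 0.047
P(Arrow | misrouted) = 0.0434/0.203855 ≈ 0.213

NorthLine 0.609, FleetOne 0.131, QuickShip 0.047, Arrow 0.213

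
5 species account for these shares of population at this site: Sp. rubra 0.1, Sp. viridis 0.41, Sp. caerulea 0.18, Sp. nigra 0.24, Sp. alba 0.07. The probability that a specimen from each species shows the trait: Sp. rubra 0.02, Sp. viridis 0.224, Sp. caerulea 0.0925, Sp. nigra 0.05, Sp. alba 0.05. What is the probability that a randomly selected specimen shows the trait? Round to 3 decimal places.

0.126

Unnormalized posteriors (prior × likelihood):
  Sp. rubra: 0.1 × 0.02 = 0.002
  Sp. viridis: 0.41 × 0.224 = 0.09184
  Sp. caerulea: 0.18 × 0.0925 = 0.01665
  Sp. nigra: 0.24 × 0.05 = 0.012
  Sp. alba: 0.07 × 0.05 = 0.0035
P(trait) = 0.002 + 0.09184 + 0.01665 + 0.012 + 0.0035 = 0.12599 → 0.126.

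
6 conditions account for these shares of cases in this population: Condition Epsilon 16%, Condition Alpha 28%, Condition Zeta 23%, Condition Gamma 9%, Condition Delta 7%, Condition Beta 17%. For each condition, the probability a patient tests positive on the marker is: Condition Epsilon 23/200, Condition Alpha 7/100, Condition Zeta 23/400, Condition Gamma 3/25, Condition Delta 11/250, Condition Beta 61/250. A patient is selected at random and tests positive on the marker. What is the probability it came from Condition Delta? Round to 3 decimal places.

0.029

Unnormalized posteriors (prior × likelihood):
  Condition Epsilon: 0.16 × 0.115 = 0.0184
  Condition Alpha: 0.28 × 0.07 = 0.0196
  Condition Zeta: 0.23 × 0.0575 = 0.013225
  Condition Gamma: 0.09 × 0.12 = 0.0108
  Condition Delta: 0.07 × 0.044 = 0.00308
  Condition Beta: 0.17 × 0.244 = 0.04148
Normalizing constant = 0.106585.
P(Condition Delta | evidence) = 0.00308 / 0.106585 ≈ 0.029.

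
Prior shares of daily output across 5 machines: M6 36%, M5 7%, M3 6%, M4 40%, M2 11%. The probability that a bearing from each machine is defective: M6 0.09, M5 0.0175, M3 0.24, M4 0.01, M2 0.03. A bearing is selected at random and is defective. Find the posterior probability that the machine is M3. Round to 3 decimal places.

0.260

Prior × likelihood for each hypothesis:
  M6: 0.36 × 0.09 = 0.0324
  M5: 0.07 × 0.0175 = 0.001225
  M3: 0.06 × 0.24 = 0.0144
  M4: 0.4 × 0.01 = 0.004
  M2: 0.11 × 0.03 = 0.0033
Normalizing constant = 0.055325.
P(M3 | evidence) = 0.0144 / 0.055325 ≈ 0.260.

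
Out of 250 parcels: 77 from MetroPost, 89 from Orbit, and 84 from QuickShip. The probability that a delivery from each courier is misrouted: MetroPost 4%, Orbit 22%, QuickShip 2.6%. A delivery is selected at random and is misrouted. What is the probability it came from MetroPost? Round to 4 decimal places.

0.1240

Unnormalized posteriors (prior × likelihood):
  MetroPost: 0.308 × 0.04 = 0.01232
  Orbit: 0.356 × 0.22 = 0.07832
  QuickShip: 0.336 × 0.026 = 0.008736
Sum = 0.099376.
P(MetroPost | evidence) = 0.01232 / 0.099376 ≈ 0.1240.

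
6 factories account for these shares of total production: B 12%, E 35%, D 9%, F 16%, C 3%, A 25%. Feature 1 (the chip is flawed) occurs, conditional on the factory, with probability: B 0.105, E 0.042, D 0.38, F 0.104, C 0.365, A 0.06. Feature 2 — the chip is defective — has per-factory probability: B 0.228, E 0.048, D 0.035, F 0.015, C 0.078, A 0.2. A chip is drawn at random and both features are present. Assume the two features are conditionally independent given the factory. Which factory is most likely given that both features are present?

Compute prior × likelihood for every hypothesis:
  B: 0.12 × 0.105 × 0.228 = 0.0028728
  E: 0.35 × 0.042 × 0.048 = 0.0007056
  D: 0.09 × 0.38 × 0.035 = 0.001197
  F: 0.16 × 0.104 × 0.015 = 0.0002496
  C: 0.03 × 0.365 × 0.078 = 0.0008541
  A: 0.25 × 0.06 × 0.2 = 0.003
Normalizing constant = 0.0088791.
Largest term belongs to A, so A is most probable.

A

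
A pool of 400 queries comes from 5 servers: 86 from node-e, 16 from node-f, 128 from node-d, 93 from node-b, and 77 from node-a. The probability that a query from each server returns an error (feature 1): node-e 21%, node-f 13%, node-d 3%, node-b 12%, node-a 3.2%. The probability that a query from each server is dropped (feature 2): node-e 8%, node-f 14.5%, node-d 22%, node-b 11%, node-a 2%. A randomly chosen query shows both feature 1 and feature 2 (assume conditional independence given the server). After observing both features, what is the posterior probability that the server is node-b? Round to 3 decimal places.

0.317

By Bayes' rule, posterior ∝ prior × likelihood:
  node-e: 0.215 × 0.21 × 0.08 = 0.003612
  node-f: 0.04 × 0.13 × 0.145 = 0.000754
  node-d: 0.32 × 0.03 × 0.22 = 0.002112
  node-b: 0.2325 × 0.12 × 0.11 = 0.003069
  node-a: 0.1925 × 0.032 × 0.02 = 0.0001232
Sum = 0.0096702.
P(node-b | evidence) = 0.003069 / 0.0096702 ≈ 0.317.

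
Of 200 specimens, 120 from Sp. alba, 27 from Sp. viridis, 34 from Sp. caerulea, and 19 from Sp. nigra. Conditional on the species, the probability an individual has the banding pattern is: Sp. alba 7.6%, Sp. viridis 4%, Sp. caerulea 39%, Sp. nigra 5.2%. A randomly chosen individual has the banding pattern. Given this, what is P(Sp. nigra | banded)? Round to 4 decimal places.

Unnormalized posteriors (prior × likelihood):
  Sp. alba: 0.6 × 0.076 = 0.0456
  Sp. viridis: 0.135 × 0.04 = 0.0054
  Sp. caerulea: 0.17 × 0.39 = 0.0663
  Sp. nigra: 0.095 × 0.052 = 0.00494
Normalizing constant = 0.12224.
P(Sp. nigra | evidence) = 0.00494 / 0.12224 ≈ 0.0404.

0.0404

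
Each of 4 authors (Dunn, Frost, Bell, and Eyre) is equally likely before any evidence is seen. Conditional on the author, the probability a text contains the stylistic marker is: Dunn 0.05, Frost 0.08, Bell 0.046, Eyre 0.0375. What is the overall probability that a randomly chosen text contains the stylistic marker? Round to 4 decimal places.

With a uniform prior (1/4 each), posterior ∝ likelihood:
  Dunn: 0.05
  Frost: 0.08
  Bell: 0.046
  Eyre: 0.0375
P(marker) = (1/4) × (0.05 + 0.08 + 0.046 + 0.0375) = 0.2135/4 ≈ 0.0534.

0.0534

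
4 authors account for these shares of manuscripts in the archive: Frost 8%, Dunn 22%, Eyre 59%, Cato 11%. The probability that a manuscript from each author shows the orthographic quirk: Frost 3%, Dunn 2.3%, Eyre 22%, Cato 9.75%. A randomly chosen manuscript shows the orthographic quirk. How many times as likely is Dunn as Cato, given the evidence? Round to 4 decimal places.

Compute prior × likelihood for every hypothesis:
  Frost: 0.08 × 0.03 = 0.0024
  Dunn: 0.22 × 0.023 = 0.00506
  Eyre: 0.59 × 0.22 = 0.1298
  Cato: 0.11 × 0.0975 = 0.010725
Sum = 0.147985.
The ratio is 0.00506 / 0.010725 (the normalizer cancels) = 0.4718.

0.4718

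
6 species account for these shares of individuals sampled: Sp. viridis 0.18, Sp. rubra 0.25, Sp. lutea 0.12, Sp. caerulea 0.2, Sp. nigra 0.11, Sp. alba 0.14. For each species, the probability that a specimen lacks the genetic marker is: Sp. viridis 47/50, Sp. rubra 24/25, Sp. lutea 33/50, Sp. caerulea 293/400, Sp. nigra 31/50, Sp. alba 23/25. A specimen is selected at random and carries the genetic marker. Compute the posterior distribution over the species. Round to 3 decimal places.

Taking complements, P(marker | each) = Sp. viridis 0.06, Sp. rubra 0.04, Sp. lutea 0.34, Sp. caerulea 0.2675, Sp. nigra 0.38, Sp. alba 0.08.
Compute prior × likelihood for every hypothesis:
  Sp. viridis: 0.18 × 0.06 = 0.0108
  Sp. rubra: 0.25 × 0.04 = 0.01
  Sp. lutea: 0.12 × 0.34 = 0.0408
  Sp. caerulea: 0.2 × 0.2675 = 0.0535
  Sp. nigra: 0.11 × 0.38 = 0.0418
  Sp. alba: 0.14 × 0.08 = 0.0112
Normalizing constant = 0.1681.
P(Sp. viridis | marker) = 0.0108/0.1681 ≈ 0.064
P(Sp. rubra | marker) = 0.01/0.1681 ≈ 0.059
P(Sp. lutea | marker) = 0.0408/0.1681 ≈ 0.243
P(Sp. caerulea | marker) = 0.0535/0.1681 ≈ 0.318
P(Sp. nigra | marker) = 0.0418/0.1681 ≈ 0.249
P(Sp. alba | marker) = 0.0112/0.1681 ≈ 0.067

Sp. viridis 0.064, Sp. rubra 0.059, Sp. lutea 0.243, Sp. caerulea 0.318, Sp. nigra 0.249, Sp. alba 0.067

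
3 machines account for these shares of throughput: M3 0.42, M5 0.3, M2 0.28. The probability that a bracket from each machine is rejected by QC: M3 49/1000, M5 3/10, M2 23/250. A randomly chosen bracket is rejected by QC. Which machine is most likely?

M5

Prior × likelihood for each hypothesis:
  M3: 0.42 × 0.049 = 0.02058
  M5: 0.3 × 0.3 = 0.09
  M2: 0.28 × 0.092 = 0.02576
Normalizing constant = 0.13634.
Largest term belongs to M5, so M5 is most probable.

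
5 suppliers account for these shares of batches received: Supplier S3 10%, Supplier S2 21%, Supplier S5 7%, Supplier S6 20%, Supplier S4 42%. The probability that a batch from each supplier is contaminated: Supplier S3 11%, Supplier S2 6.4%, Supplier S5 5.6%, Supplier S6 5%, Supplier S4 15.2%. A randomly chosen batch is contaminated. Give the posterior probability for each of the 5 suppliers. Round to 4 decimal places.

Supplier S3 0.1076, Supplier S2 0.1315, Supplier S5 0.0384, Supplier S6 0.0978, Supplier S4 0.6247

Prior × likelihood for each hypothesis:
  Supplier S3: 0.1 × 0.11 = 0.011
  Supplier S2: 0.21 × 0.064 = 0.01344
  Supplier S5: 0.07 × 0.056 = 0.00392
  Supplier S6: 0.2 × 0.05 = 0.01
  Supplier S4: 0.42 × 0.152 = 0.06384
Total = 0.1022.
P(Supplier S3 | contaminated) = 0.011/0.1022 ≈ 0.1076
P(Supplier S2 | contaminated) = 0.01344/0.1022 ≈ 0.1315
P(Supplier S5 | contaminated) = 0.00392/0.1022 ≈ 0.0384
P(Supplier S6 | contaminated) = 0.01/0.1022 ≈ 0.0978
P(Supplier S4 | contaminated) = 0.06384/0.1022 ≈ 0.6247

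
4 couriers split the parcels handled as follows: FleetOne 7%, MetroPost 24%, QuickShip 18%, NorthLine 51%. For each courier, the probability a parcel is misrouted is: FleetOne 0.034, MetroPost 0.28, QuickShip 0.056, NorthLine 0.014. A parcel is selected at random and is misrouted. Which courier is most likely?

By Bayes' rule, posterior ∝ prior × likelihood:
  FleetOne: 0.07 × 0.034 = 0.00238
  MetroPost: 0.24 × 0.28 = 0.0672
  QuickShip: 0.18 × 0.056 = 0.01008
  NorthLine: 0.51 × 0.014 = 0.00714
Sum = 0.0868.
Largest term belongs to MetroPost, so MetroPost is most probable.

MetroPost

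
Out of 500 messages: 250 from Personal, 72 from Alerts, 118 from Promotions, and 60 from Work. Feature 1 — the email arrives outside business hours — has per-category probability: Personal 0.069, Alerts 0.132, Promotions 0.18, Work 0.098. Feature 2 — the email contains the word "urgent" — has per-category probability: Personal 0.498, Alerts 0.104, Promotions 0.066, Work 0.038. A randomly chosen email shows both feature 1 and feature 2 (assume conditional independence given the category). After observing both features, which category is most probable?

Personal

By Bayes' rule, posterior ∝ prior × likelihood:
  Personal: 0.5 × 0.069 × 0.498 = 0.017181
  Alerts: 0.144 × 0.132 × 0.104 = 0.001976832
  Promotions: 0.236 × 0.18 × 0.066 = 0.00280368
  Work: 0.12 × 0.098 × 0.038 = 0.00044688
Normalizing constant = 0.022408392.
Largest term belongs to Personal, so Personal is most probable.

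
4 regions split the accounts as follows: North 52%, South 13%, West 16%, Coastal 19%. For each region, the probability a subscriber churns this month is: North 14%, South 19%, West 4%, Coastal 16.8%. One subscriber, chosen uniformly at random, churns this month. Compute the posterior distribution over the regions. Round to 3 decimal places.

North 0.536, South 0.182, West 0.047, Coastal 0.235

By Bayes' rule, posterior ∝ prior × likelihood:
  North: 0.52 × 0.14 = 0.0728
  South: 0.13 × 0.19 = 0.0247
  West: 0.16 × 0.04 = 0.0064
  Coastal: 0.19 × 0.168 = 0.03192
Sum = 0.13582.
P(North | churn) = 0.0728/0.13582 ≈ 0.536
P(South | churn) = 0.0247/0.13582 ≈ 0.182
P(West | churn) = 0.0064/0.13582 ≈ 0.047
P(Coastal | churn) = 0.03192/0.13582 ≈ 0.235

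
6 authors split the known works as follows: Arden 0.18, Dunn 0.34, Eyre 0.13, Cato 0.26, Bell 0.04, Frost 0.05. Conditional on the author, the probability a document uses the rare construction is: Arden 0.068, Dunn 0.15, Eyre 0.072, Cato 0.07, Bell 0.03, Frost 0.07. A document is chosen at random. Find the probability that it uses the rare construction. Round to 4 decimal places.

0.0955

Prior × likelihood for each hypothesis:
  Arden: 0.18 × 0.068 = 0.01224
  Dunn: 0.34 × 0.15 = 0.051
  Eyre: 0.13 × 0.072 = 0.00936
  Cato: 0.26 × 0.07 = 0.0182
  Bell: 0.04 × 0.03 = 0.0012
  Frost: 0.05 × 0.07 = 0.0035
P(rare-form) = 0.01224 + 0.051 + 0.00936 + 0.0182 + 0.0012 + 0.0035 = 0.0955 → 0.0955.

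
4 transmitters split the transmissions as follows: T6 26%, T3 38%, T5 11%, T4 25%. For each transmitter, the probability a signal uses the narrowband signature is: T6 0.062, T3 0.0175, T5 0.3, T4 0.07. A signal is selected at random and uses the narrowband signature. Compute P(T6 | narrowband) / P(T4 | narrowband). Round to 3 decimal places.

0.921

Compute prior × likelihood for every hypothesis:
  T6: 0.26 × 0.062 = 0.01612
  T3: 0.38 × 0.0175 = 0.00665
  T5: 0.11 × 0.3 = 0.033
  T4: 0.25 × 0.07 = 0.0175
Total = 0.07327.
The ratio is 0.01612 / 0.0175 (the normalizer cancels) = 0.921.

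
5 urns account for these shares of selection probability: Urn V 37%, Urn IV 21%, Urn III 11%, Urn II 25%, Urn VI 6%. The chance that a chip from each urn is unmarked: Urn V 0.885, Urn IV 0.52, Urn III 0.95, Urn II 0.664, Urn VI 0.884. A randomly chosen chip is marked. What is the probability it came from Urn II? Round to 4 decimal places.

Taking complements, P(marked | each) = Urn V 0.115, Urn IV 0.48, Urn III 0.05, Urn II 0.336, Urn VI 0.116.
Unnormalized posteriors (prior × likelihood):
  Urn V: 0.37 × 0.115 = 0.04255
  Urn IV: 0.21 × 0.48 = 0.1008
  Urn III: 0.11 × 0.05 = 0.0055
  Urn II: 0.25 × 0.336 = 0.084
  Urn VI: 0.06 × 0.116 = 0.00696
Total = 0.23981.
P(Urn II | evidence) = 0.084 / 0.23981 ≈ 0.3503.

0.3503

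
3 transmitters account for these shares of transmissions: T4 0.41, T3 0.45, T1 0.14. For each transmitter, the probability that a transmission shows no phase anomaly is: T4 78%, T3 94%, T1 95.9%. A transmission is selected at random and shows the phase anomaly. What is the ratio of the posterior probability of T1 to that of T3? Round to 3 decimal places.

0.213

Taking complements, P(anomaly | each) = T4 0.22, T3 0.06, T1 0.041.
Prior × likelihood for each hypothesis:
  T4: 0.41 × 0.22 = 0.0902
  T3: 0.45 × 0.06 = 0.027
  T1: 0.14 × 0.041 = 0.00574
Normalizing constant = 0.12294.
The ratio is 0.00574 / 0.027 (the normalizer cancels) = 0.213.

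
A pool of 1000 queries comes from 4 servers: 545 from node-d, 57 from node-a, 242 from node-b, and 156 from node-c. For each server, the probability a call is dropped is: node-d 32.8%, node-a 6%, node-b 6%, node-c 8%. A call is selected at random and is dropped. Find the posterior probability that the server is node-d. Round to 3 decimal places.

0.855

Compute prior × likelihood for every hypothesis:
  node-d: 0.545 × 0.328 = 0.17876
  node-a: 0.057 × 0.06 = 0.00342
  node-b: 0.242 × 0.06 = 0.01452
  node-c: 0.156 × 0.08 = 0.01248
Total = 0.20918.
P(node-d | evidence) = 0.17876 / 0.20918 ≈ 0.855.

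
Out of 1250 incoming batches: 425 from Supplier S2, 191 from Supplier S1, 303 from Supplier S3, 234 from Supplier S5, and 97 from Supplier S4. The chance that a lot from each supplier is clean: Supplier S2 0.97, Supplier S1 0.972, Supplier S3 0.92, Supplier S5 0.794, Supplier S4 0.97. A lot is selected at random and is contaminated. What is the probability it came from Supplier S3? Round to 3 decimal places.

0.259

Taking complements, P(contaminated | each) = Supplier S2 0.03, Supplier S1 0.028, Supplier S3 0.08, Supplier S5 0.206, Supplier S4 0.03.
Unnormalized posteriors (prior × likelihood):
  Supplier S2: 0.34 × 0.03 = 0.0102
  Supplier S1: 0.1528 × 0.028 = 0.0042784
  Supplier S3: 0.2424 × 0.08 = 0.019392
  Supplier S5: 0.1872 × 0.206 = 0.0385632
  Supplier S4: 0.0776 × 0.03 = 0.002328
Total = 0.0747616.
P(Supplier S3 | evidence) = 0.019392 / 0.0747616 ≈ 0.259.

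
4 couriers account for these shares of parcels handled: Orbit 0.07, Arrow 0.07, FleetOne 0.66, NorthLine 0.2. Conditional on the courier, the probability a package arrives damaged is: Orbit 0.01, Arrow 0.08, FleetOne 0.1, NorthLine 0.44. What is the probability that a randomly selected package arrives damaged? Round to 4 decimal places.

0.1603

Prior × likelihood for each hypothesis:
  Orbit: 0.07 × 0.01 = 0.0007
  Arrow: 0.07 × 0.08 = 0.0056
  FleetOne: 0.66 × 0.1 = 0.066
  NorthLine: 0.2 × 0.44 = 0.088
P(damaged) = 0.0007 + 0.0056 + 0.066 + 0.088 = 0.1603 → 0.1603.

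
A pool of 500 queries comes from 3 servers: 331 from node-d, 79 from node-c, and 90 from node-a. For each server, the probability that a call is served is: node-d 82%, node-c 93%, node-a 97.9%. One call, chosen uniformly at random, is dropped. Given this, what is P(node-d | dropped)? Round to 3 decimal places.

Taking complements, P(dropped | each) = node-d 0.18, node-c 0.07, node-a 0.021.
By Bayes' rule, posterior ∝ prior × likelihood:
  node-d: 0.662 × 0.18 = 0.11916
  node-c: 0.158 × 0.07 = 0.01106
  node-a: 0.18 × 0.021 = 0.00378
Sum = 0.134.
P(node-d | evidence) = 0.11916 / 0.134 ≈ 0.889.

0.889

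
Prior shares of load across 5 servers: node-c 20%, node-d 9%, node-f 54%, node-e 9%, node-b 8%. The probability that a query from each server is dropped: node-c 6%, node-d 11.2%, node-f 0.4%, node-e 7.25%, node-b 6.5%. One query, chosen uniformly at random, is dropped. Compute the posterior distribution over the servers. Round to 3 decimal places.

By Bayes' rule, posterior ∝ prior × likelihood:
  node-c: 0.2 × 0.06 = 0.012
  node-d: 0.09 × 0.112 = 0.01008
  node-f: 0.54 × 0.004 = 0.00216
  node-e: 0.09 × 0.0725 = 0.006525
  node-b: 0.08 × 0.065 = 0.0052
Total = 0.035965.
P(node-c | dropped) = 0.012/0.035965 ≈ 0.334
P(node-d | dropped) = 0.01008/0.035965 ≈ 0.280
P(node-f | dropped) = 0.00216/0.035965 ≈ 0.060
P(node-e | dropped) = 0.006525/0.035965 ≈ 0.181
P(node-b | dropped) = 0.0052/0.035965 ≈ 0.145

node-c 0.334, node-d 0.280, node-f 0.060, node-e 0.181, node-b 0.145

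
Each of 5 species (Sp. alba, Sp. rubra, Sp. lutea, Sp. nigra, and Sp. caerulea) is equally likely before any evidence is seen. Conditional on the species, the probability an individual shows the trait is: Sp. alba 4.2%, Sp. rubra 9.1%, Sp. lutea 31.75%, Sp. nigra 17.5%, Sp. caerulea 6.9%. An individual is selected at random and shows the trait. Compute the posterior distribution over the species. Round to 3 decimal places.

Sp. alba 0.060, Sp. rubra 0.131, Sp. lutea 0.457, Sp. nigra 0.252, Sp. caerulea 0.099

With a uniform prior (1/5 each), posterior ∝ likelihood:
  Sp. alba: 0.042
  Sp. rubra: 0.091
  Sp. lutea: 0.3175
  Sp. nigra: 0.175
  Sp. caerulea: 0.069
Normalizing constant = 0.6945.
P(Sp. alba | trait) = 0.042/0.6945 ≈ 0.060
P(Sp. rubra | trait) = 0.091/0.6945 ≈ 0.131
P(Sp. lutea | trait) = 0.3175/0.6945 ≈ 0.457
P(Sp. nigra | trait) = 0.175/0.6945 ≈ 0.252
P(Sp. caerulea | trait) = 0.069/0.6945 ≈ 0.099
(Check: 0.060+0.131+0.457+0.252+0.099 = 0.999.)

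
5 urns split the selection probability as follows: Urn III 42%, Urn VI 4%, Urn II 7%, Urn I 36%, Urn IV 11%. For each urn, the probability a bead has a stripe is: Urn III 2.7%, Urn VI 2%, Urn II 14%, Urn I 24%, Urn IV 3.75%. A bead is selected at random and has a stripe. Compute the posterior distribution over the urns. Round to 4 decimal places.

Urn III 0.1008, Urn VI 0.0071, Urn II 0.0871, Urn I 0.7682, Urn IV 0.0367

By Bayes' rule, posterior ∝ prior × likelihood:
  Urn III: 0.42 × 0.027 = 0.01134
  Urn VI: 0.04 × 0.02 = 0.0008
  Urn II: 0.07 × 0.14 = 0.0098
  Urn I: 0.36 × 0.24 = 0.0864
  Urn IV: 0.11 × 0.0375 = 0.004125
Normalizing constant = 0.112465.
P(Urn III | striped) = 0.01134/0.112465 ≈ 0.1008
P(Urn VI | striped) = 0.0008/0.112465 ≈ 0.0071
P(Urn II | striped) = 0.0098/0.112465 ≈ 0.0871
P(Urn I | striped) = 0.0864/0.112465 ≈ 0.7682
P(Urn IV | striped) = 0.004125/0.112465 ≈ 0.0367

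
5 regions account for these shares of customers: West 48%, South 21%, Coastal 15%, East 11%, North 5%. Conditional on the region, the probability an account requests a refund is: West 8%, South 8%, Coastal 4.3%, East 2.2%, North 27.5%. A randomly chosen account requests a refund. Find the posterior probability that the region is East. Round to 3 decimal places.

Prior × likelihood for each hypothesis:
  West: 0.48 × 0.08 = 0.0384
  South: 0.21 × 0.08 = 0.0168
  Coastal: 0.15 × 0.043 = 0.00645
  East: 0.11 × 0.022 = 0.00242
  North: 0.05 × 0.275 = 0.01375
Total = 0.07782.
P(East | evidence) = 0.00242 / 0.07782 ≈ 0.031.

0.031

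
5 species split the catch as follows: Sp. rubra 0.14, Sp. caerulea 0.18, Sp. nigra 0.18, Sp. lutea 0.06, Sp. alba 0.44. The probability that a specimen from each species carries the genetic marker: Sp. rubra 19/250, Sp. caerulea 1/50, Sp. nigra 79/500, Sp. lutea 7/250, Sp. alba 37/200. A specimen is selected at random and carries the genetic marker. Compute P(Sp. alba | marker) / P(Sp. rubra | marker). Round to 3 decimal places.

Unnormalized posteriors (prior × likelihood):
  Sp. rubra: 0.14 × 0.076 = 0.01064
  Sp. caerulea: 0.18 × 0.02 = 0.0036
  Sp. nigra: 0.18 × 0.158 = 0.02844
  Sp. lutea: 0.06 × 0.028 = 0.00168
  Sp. alba: 0.44 × 0.185 = 0.0814
Normalizing constant = 0.12576.
The ratio is 0.0814 / 0.01064 (the normalizer cancels) = 7.650.

7.650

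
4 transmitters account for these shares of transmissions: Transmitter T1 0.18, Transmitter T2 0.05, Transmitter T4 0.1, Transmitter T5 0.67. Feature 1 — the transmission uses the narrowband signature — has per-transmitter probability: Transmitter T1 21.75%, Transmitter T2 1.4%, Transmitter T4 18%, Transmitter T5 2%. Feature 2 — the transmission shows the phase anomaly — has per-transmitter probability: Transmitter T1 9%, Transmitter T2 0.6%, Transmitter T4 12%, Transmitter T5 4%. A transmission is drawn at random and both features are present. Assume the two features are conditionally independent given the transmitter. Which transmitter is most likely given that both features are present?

Prior × likelihood for each hypothesis:
  Transmitter T1: 0.18 × 0.2175 × 0.09 = 0.0035235
  Transmitter T2: 0.05 × 0.014 × 0.006 = 0.0000042
  Transmitter T4: 0.1 × 0.18 × 0.12 = 0.00216
  Transmitter T5: 0.67 × 0.02 × 0.04 = 0.000536
Total = 0.0062237.
Largest term belongs to Transmitter T1, so Transmitter T1 is most probable.

Transmitter T1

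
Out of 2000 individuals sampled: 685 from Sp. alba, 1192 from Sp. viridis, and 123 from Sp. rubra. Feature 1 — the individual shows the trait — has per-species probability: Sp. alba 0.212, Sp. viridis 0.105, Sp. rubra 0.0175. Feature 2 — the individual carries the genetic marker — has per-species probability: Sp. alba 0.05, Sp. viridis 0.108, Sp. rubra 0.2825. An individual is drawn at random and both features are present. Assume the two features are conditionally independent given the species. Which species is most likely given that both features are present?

Unnormalized posteriors (prior × likelihood):
  Sp. alba: 0.3425 × 0.212 × 0.05 = 0.0036305
  Sp. viridis: 0.596 × 0.105 × 0.108 = 0.00675864
  Sp. rubra: 0.0615 × 0.0175 × 0.2825 = 0.000304040625
Normalizing constant = 0.010693180625.
Largest term belongs to Sp. viridis, so Sp. viridis is most probable.

Sp. viridis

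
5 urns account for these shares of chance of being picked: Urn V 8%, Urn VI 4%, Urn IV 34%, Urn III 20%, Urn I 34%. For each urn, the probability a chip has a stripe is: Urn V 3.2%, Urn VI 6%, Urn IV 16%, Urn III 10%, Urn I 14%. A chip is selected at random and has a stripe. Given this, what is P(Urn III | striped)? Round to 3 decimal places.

0.158

Unnormalized posteriors (prior × likelihood):
  Urn V: 0.08 × 0.032 = 0.00256
  Urn VI: 0.04 × 0.06 = 0.0024
  Urn IV: 0.34 × 0.16 = 0.0544
  Urn III: 0.2 × 0.1 = 0.02
  Urn I: 0.34 × 0.14 = 0.0476
Normalizing constant = 0.12696.
P(Urn III | evidence) = 0.02 / 0.12696 ≈ 0.158.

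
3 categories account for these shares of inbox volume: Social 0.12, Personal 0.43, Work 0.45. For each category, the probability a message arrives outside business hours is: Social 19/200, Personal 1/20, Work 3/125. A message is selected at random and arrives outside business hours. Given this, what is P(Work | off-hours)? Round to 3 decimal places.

0.247

Prior × likelihood for each hypothesis:
  Social: 0.12 × 0.095 = 0.0114
  Personal: 0.43 × 0.05 = 0.0215
  Work: 0.45 × 0.024 = 0.0108
Total = 0.0437.
P(Work | evidence) = 0.0108 / 0.0437 ≈ 0.247.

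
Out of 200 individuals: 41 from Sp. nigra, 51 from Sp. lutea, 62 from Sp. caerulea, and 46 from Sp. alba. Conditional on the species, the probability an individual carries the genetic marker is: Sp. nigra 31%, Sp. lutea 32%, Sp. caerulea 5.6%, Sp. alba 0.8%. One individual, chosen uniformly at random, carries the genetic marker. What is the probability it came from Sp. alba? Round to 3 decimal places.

By Bayes' rule, posterior ∝ prior × likelihood:
  Sp. nigra: 0.205 × 0.31 = 0.06355
  Sp. lutea: 0.255 × 0.32 = 0.0816
  Sp. caerulea: 0.31 × 0.056 = 0.01736
  Sp. alba: 0.23 × 0.008 = 0.00184
Normalizing constant = 0.16435.
P(Sp. alba | evidence) = 0.00184 / 0.16435 ≈ 0.011.

0.011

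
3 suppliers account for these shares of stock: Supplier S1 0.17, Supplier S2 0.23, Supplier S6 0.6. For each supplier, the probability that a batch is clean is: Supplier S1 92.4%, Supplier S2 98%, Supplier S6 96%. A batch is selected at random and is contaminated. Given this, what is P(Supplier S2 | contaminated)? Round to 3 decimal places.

0.111

Taking complements, P(contaminated | each) = Supplier S1 0.076, Supplier S2 0.02, Supplier S6 0.04.
By Bayes' rule, posterior ∝ prior × likelihood:
  Supplier S1: 0.17 × 0.076 = 0.01292
  Supplier S2: 0.23 × 0.02 = 0.0046
  Supplier S6: 0.6 × 0.04 = 0.024
Normalizing constant = 0.04152.
P(Supplier S2 | evidence) = 0.0046 / 0.04152 ≈ 0.111.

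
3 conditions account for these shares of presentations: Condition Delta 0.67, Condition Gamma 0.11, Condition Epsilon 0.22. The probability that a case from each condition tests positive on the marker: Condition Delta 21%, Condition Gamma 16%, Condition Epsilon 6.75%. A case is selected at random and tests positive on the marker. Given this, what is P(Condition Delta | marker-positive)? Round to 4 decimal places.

0.8126

By Bayes' rule, posterior ∝ prior × likelihood:
  Condition Delta: 0.67 × 0.21 = 0.1407
  Condition Gamma: 0.11 × 0.16 = 0.0176
  Condition Epsilon: 0.22 × 0.0675 = 0.01485
Sum = 0.17315.
P(Condition Delta | evidence) = 0.1407 / 0.17315 ≈ 0.8126.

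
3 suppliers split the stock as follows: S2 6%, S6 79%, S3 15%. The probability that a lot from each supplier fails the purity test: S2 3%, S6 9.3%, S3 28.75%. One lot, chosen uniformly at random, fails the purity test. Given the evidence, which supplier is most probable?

S6

Prior × likelihood for each hypothesis:
  S2: 0.06 × 0.03 = 0.0018
  S6: 0.79 × 0.093 = 0.07347
  S3: 0.15 × 0.2875 = 0.043125
Normalizing constant = 0.118395.
Largest term belongs to S6, so S6 is most probable.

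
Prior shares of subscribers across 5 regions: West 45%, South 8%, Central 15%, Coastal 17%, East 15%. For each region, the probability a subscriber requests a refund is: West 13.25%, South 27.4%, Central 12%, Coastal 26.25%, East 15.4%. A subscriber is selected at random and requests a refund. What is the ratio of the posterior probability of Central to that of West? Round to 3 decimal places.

0.302

Unnormalized posteriors (prior × likelihood):
  West: 0.45 × 0.1325 = 0.059625
  South: 0.08 × 0.274 = 0.02192
  Central: 0.15 × 0.12 = 0.018
  Coastal: 0.17 × 0.2625 = 0.044625
  East: 0.15 × 0.154 = 0.0231
Normalizing constant = 0.16727.
The ratio is 0.018 / 0.059625 (the normalizer cancels) = 0.302.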